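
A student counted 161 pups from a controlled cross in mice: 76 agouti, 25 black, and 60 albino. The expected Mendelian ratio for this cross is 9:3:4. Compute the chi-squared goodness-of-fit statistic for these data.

The 9:3:4 ratio has 16 parts, so with N = 161 the expected counts are:
  agouti: 161 × 9/16 = 90.5625
  black: 161 × 3/16 = 30.1875
  albino: 161 × 4/16 = 40.25
χ² = Σ (O − E)² / E
  agouti: (76 − 90.5625)² / 90.5625 = 2.3417
  black: (25 − 30.1875)² / 30.1875 = 0.8914
  albino: (60 − 40.25)² / 40.25 = 9.6910
χ² = 2.3417 + 0.8914 + 9.6910 = 12.9241 ≈ 12.924

12.924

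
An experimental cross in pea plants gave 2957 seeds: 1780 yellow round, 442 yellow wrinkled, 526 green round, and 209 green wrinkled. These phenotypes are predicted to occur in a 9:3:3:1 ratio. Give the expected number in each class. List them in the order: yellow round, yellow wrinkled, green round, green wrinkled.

1663.3125, 554.4375, 554.4375, 184.8125

Total ratio parts = 16. Expected numbers out of 2957:
  yellow round: 2957 × 9/16 = 1663.3125
  yellow wrinkled: 2957 × 3/16 = 554.4375
  green round: 2957 × 3/16 = 554.4375
  green wrinkled: 2957 × 1/16 = 184.8125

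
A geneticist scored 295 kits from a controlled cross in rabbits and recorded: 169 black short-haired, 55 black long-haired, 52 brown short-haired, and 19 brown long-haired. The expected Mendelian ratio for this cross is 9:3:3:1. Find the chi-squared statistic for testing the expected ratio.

0.274

The 9:3:3:1 ratio has 16 parts, so with N = 295 the expected counts are:
  black short-haired: 295 × 9/16 = 165.9375
  black long-haired: 295 × 3/16 = 55.3125
  brown short-haired: 295 × 3/16 = 55.3125
  brown long-haired: 295 × 1/16 = 18.4375
χ² = Σ (O − E)² / E
  black short-haired: (169 − 165.9375)² / 165.9375 = 0.0565
  black long-haired: (55 − 55.3125)² / 55.3125 = 0.0018
  brown short-haired: (52 − 55.3125)² / 55.3125 = 0.1984
  brown long-haired: (19 − 18.4375)² / 18.4375 = 0.0172
χ² = 0.0565 + 0.0018 + 0.1984 + 0.0172 = 0.2739 ≈ 0.274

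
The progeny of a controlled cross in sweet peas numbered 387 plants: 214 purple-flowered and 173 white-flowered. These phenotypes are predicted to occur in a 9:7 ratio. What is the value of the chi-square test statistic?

Total ratio parts = 16. Expected numbers out of 387:
  purple-flowered: 387 × 9/16 = 217.6875
  white-flowered: 387 × 7/16 = 169.3125
χ² = Σ (O − E)² / E
  purple-flowered: (214 − 217.6875)² / 217.6875 = 0.0625
  white-flowered: (173 − 169.3125)² / 169.3125 = 0.0803
χ² = 0.0625 + 0.0803 = 0.1428 ≈ 0.143

0.143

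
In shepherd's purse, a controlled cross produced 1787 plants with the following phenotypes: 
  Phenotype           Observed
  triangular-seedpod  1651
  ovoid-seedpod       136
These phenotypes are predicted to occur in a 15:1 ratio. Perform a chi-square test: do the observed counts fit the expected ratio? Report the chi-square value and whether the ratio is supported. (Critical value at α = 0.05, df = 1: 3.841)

5.645; not consistent

Expected counts for N = 1787 under a 15:1 ratio (total parts = 16):
  triangular-seedpod: 1787 × 15/16 = 1675.3125
  ovoid-seedpod: 1787 × 1/16 = 111.6875
χ² = Σ (O − E)² / E
  triangular-seedpod: (1651 − 1675.3125)² / 1675.3125 = 0.3528
  ovoid-seedpod: (136 − 111.6875)² / 111.6875 = 5.2924
χ² = 0.3528 + 5.2924 = 5.6452 ≈ 5.645
Degrees of freedom = 2 − 1 = 1; critical value at α = 0.05 is 3.841.
Since 5.645 > 3.841, we reject the null hypothesis — the data do not fit the 15:1 ratio.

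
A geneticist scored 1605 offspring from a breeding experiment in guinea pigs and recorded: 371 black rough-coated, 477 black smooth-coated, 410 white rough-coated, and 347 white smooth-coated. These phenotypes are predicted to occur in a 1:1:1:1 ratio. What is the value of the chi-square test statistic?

Expected counts for N = 1605 under a 1:1:1:1 ratio (total parts = 4):
  black rough-coated: 1605 × 1/4 = 401.25
  black smooth-coated: 1605 × 1/4 = 401.25
  white rough-coated: 1605 × 1/4 = 401.25
  white smooth-coated: 1605 × 1/4 = 401.25
χ² = Σ (O − E)² / E
  black rough-coated: (371 − 401.25)² / 401.25 = 2.2805
  black smooth-coated: (477 − 401.25)² / 401.25 = 14.3005
  white rough-coated: (410 − 401.25)² / 401.25 = 0.1908
  white smooth-coated: (347 − 401.25)² / 401.25 = 7.3347
χ² = 2.2805 + 14.3005 + 0.1908 + 7.3347 = 24.1065 ≈ 24.107

24.107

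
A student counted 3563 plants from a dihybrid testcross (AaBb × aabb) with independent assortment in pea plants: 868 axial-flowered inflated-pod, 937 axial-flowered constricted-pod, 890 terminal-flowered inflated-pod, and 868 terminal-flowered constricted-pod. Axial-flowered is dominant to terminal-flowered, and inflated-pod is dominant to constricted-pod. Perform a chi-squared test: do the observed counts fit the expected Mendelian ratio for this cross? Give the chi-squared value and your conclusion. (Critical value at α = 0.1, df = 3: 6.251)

A dihybrid testcross with independent assortment gives a 1:1:1:1 ratio.
Total ratio parts = 4. Expected numbers out of 3563:
  axial-flowered inflated-pod: 3563 × 1/4 = 890.75
  axial-flowered constricted-pod: 3563 × 1/4 = 890.75
  terminal-flowered inflated-pod: 3563 × 1/4 = 890.75
  terminal-flowered constricted-pod: 3563 × 1/4 = 890.75
χ² = Σ (O − E)² / E
  axial-flowered inflated-pod: (868 − 890.75)² / 890.75 = 0.5810
  axial-flowered constricted-pod: (937 − 890.75)² / 890.75 = 2.4014
  terminal-flowered inflated-pod: (890 − 890.75)² / 890.75 = 0.0006
  terminal-flowered constricted-pod: (868 − 890.75)² / 890.75 = 0.5810
χ² = 0.5810 + 2.4014 + 0.0006 + 0.5810 = 3.564
Degrees of freedom = 4 − 1 = 3; critical value at α = 0.1 is 6.251.
Since 3.564 < 6.251, we fail to reject the null hypothesis — the data are consistent with the 1:1:1:1 ratio.

3.564; consistent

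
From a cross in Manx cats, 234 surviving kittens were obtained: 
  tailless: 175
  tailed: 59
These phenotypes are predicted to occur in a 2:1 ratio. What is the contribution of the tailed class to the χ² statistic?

4.628

Total ratio parts = 3. Expected numbers out of 234:
  tailless: 234 × 2/3 = 156
  tailed: 234 × 1/3 = 78
Contribution of tailed: (59 − 78)² / 78 = 4.6282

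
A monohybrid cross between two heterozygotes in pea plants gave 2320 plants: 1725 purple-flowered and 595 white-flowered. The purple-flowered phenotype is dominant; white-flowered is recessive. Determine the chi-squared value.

For a monohybrid cross between heterozygotes with complete dominance, the expected phenotypic ratio is 3:1.
The 3:1 ratio has 4 parts, so with N = 2320 the expected counts are:
  purple-flowered: 2320 × 3/4 = 1740
  white-flowered: 2320 × 1/4 = 580
χ² = Σ (O − E)² / E
  purple-flowered: (1725 − 1740)² / 1740 = 0.1293
  white-flowered: (595 − 580)² / 580 = 0.3879
χ² = 0.1293 + 0.3879 = 0.5172 ≈ 0.517

0.517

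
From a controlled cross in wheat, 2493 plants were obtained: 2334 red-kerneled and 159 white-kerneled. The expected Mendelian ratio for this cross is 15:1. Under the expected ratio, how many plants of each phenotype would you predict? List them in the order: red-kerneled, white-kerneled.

2337.1875, 155.8125

Under the 15:1 hypothesis (Σ ratio = 16, N = 2493):
  red-kerneled: 2493 × 15/16 = 2337.1875
  white-kerneled: 2493 × 1/16 = 155.8125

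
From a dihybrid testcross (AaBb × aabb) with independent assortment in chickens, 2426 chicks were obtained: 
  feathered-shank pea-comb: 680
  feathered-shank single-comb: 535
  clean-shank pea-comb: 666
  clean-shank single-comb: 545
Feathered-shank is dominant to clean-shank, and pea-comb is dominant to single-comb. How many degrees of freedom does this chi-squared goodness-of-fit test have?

A dihybrid testcross with independent assortment gives a 1:1:1:1 ratio.
A goodness-of-fit test with 4 phenotype classes has df = 4 − 1 = 3.

3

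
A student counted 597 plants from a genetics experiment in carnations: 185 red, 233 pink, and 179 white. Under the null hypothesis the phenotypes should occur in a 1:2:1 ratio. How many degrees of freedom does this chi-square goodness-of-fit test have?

2

A goodness-of-fit test with 3 phenotype classes has df = 3 − 1 = 2.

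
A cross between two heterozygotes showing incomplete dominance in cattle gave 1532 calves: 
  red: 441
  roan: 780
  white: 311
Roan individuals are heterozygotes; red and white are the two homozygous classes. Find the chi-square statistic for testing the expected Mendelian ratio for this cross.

With incomplete dominance, a heterozygote × heterozygote cross gives a 1:2:1 phenotypic ratio.
Under the 1:2:1 hypothesis (Σ ratio = 4, N = 1532):
  red: 1532 × 1/4 = 383
  roan: 1532 × 2/4 = 766
  white: 1532 × 1/4 = 383
χ² = Σ (O − E)² / E
  red: (441 − 383)² / 383 = 8.7833
  roan: (780 − 766)² / 766 = 0.2559
  white: (311 − 383)² / 383 = 13.5352
χ² = 8.7833 + 0.2559 + 13.5352 = 22.5744 ≈ 22.574

22.574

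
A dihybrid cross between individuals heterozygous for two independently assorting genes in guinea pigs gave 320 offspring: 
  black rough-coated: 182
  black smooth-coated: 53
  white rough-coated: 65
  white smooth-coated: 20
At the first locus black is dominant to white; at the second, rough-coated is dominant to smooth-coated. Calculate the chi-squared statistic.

1.256

A dihybrid F₂ with independent assortment and complete dominance at both loci gives a 9:3:3:1 phenotypic ratio.
Total ratio parts = 16. Expected numbers out of 320:
  black rough-coated: 320 × 9/16 = 180
  black smooth-coated: 320 × 3/16 = 60
  white rough-coated: 320 × 3/16 = 60
  white smooth-coated: 320 × 1/16 = 20
χ² = Σ (O − E)² / E
  black rough-coated: (182 − 180)² / 180 = 0.0222
  black smooth-coated: (53 − 60)² / 60 = 0.8167
  white rough-coated: (65 − 60)² / 60 = 0.4167
  white smooth-coated: (20 − 20)² / 20 = 0.0000
χ² = 0.0222 + 0.8167 + 0.4167 + 0.0000 = 1.2556 ≈ 1.256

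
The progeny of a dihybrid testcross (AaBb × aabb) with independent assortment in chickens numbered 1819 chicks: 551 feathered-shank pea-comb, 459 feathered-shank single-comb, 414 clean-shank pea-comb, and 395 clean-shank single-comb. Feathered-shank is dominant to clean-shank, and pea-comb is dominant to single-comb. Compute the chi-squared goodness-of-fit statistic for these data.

A dihybrid testcross with independent assortment gives a 1:1:1:1 ratio.
The 1:1:1:1 ratio has 4 parts, so with N = 1819 the expected counts are:
  feathered-shank pea-comb: 1819 × 1/4 = 454.75
  feathered-shank single-comb: 1819 × 1/4 = 454.75
  clean-shank pea-comb: 1819 × 1/4 = 454.75
  clean-shank single-comb: 1819 × 1/4 = 454.75
χ² = Σ (O − E)² / E
  feathered-shank pea-comb: (551 − 454.75)² / 454.75 = 20.3718
  feathered-shank single-comb: (459 − 454.75)² / 454.75 = 0.0397
  clean-shank pea-comb: (414 − 454.75)² / 454.75 = 3.6516
  clean-shank single-comb: (395 − 454.75)² / 454.75 = 7.8506
χ² = 20.3718 + 0.0397 + 3.6516 + 7.8506 = 31.9137 ≈ 31.914

31.914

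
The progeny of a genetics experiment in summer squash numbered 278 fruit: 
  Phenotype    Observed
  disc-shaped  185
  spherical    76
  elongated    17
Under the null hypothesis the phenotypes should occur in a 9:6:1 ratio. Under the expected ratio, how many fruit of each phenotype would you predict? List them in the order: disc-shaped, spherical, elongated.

156.375, 104.25, 17.375

Under the 9:6:1 hypothesis (Σ ratio = 16, N = 278):
  disc-shaped: 278 × 9/16 = 156.375
  spherical: 278 × 6/16 = 104.25
  elongated: 278 × 1/16 = 17.375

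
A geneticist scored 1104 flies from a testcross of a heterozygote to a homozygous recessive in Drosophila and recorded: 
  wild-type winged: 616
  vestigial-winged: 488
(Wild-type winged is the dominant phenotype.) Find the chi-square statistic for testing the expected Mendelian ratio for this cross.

A testcross of a heterozygote (Aa × aa) gives a 1:1 phenotypic ratio.
Under the 1:1 hypothesis (Σ ratio = 2, N = 1104):
  wild-type winged: 1104 × 1/2 = 552
  vestigial-winged: 1104 × 1/2 = 552
χ² = Σ (O − E)² / E
  wild-type winged: (616 − 552)² / 552 = 7.4203
  vestigial-winged: (488 − 552)² / 552 = 7.4203
χ² = 7.4203 + 7.4203 = 14.8406 ≈ 14.841

14.841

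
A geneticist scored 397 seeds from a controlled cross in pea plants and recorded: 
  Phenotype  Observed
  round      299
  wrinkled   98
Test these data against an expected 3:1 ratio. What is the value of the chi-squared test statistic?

The 3:1 ratio has 4 parts, so with N = 397 the expected counts are:
  round: 397 × 3/4 = 297.75
  wrinkled: 397 × 1/4 = 99.25
χ² = Σ (O − E)² / E
  round: (299 − 297.75)² / 297.75 = 0.0052
  wrinkled: (98 − 99.25)² / 99.25 = 0.0157
χ² = 0.0052 + 0.0157 = 0.0209 ≈ 0.021

0.021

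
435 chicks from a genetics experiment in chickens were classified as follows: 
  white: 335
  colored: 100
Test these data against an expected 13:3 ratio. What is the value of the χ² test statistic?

Total ratio parts = 16. Expected numbers out of 435:
  white: 435 × 13/16 = 353.4375
  colored: 435 × 3/16 = 81.5625
χ² = Σ (O − E)² / E
  white: (335 − 353.4375)² / 353.4375 = 0.9618
  colored: (100 − 81.5625)² / 81.5625 = 4.1679
χ² = 0.9618 + 4.1679 = 5.1297 ≈ 5.130

5.130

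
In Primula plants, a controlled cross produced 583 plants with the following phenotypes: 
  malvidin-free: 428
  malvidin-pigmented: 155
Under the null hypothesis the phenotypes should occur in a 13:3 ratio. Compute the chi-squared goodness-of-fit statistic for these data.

23.502

Total ratio parts = 16. Expected numbers out of 583:
  malvidin-free: 583 × 13/16 = 473.6875
  malvidin-pigmented: 583 × 3/16 = 109.3125
χ² = Σ (O − E)² / E
  malvidin-free: (428 − 473.6875)² / 473.6875 = 4.4066
  malvidin-pigmented: (155 − 109.3125)² / 109.3125 = 19.0952
χ² = 4.4066 + 19.0952 = 23.5018 ≈ 23.502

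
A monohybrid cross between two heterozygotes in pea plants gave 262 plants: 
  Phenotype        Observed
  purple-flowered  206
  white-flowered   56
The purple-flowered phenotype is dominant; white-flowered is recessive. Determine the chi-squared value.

1.837

For a monohybrid cross between heterozygotes with complete dominance, the expected phenotypic ratio is 3:1.
Under the 3:1 hypothesis (Σ ratio = 4, N = 262):
  purple-flowered: 262 × 3/4 = 196.5
  white-flowered: 262 × 1/4 = 65.5
χ² = Σ (O − E)² / E
  purple-flowered: (206 − 196.5)² / 196.5 = 0.4593
  white-flowered: (56 − 65.5)² / 65.5 = 1.3779
χ² = 0.4593 + 1.3779 = 1.8372 ≈ 1.837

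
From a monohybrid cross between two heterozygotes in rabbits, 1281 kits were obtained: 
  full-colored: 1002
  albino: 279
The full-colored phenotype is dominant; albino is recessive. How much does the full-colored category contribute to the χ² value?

1.771

For a monohybrid cross between heterozygotes with complete dominance, the expected phenotypic ratio is 3:1.
Expected counts for N = 1281 under a 3:1 ratio (total parts = 4):
  full-colored: 1281 × 3/4 = 960.75
  albino: 1281 × 1/4 = 320.25
Contribution of full-colored: (1002 − 960.75)² / 960.75 = 1.7711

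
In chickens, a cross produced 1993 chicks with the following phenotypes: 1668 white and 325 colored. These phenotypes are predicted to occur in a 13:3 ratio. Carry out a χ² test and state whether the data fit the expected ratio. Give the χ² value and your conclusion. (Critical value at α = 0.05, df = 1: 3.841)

Expected counts for N = 1993 under a 13:3 ratio (total parts = 16):
  white: 1993 × 13/16 = 1619.3125
  colored: 1993 × 3/16 = 373.6875
χ² = Σ (O − E)² / E
  white: (1668 − 1619.3125)² / 1619.3125 = 1.4639
  colored: (325 − 373.6875)² / 373.6875 = 6.3435
χ² = 1.4639 + 6.3435 = 7.8074 ≈ 7.807
Degrees of freedom = 2 − 1 = 1; critical value at α = 0.05 is 3.841.
Since 7.807 > 3.841, we reject the null hypothesis — the data do not fit the 13:3 ratio.

7.807; not consistent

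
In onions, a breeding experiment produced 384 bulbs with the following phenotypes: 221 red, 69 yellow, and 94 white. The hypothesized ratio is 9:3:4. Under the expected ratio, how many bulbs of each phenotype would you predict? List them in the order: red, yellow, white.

216, 72, 96

The 9:3:4 ratio has 16 parts, so with N = 384 the expected counts are:
  red: 384 × 9/16 = 216
  yellow: 384 × 3/16 = 72
  white: 384 × 4/16 = 96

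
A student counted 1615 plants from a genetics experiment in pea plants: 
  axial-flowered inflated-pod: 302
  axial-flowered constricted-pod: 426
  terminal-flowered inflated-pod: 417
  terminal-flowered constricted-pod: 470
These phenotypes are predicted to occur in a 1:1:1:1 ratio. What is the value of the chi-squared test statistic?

38.174

Total ratio parts = 4. Expected numbers out of 1615:
  axial-flowered inflated-pod: 1615 × 1/4 = 403.75
  axial-flowered constricted-pod: 1615 × 1/4 = 403.75
  terminal-flowered inflated-pod: 1615 × 1/4 = 403.75
  terminal-flowered constricted-pod: 1615 × 1/4 = 403.75
χ² = Σ (O − E)² / E
  axial-flowered inflated-pod: (302 − 403.75)² / 403.75 = 25.6423
  axial-flowered constricted-pod: (426 − 403.75)² / 403.75 = 1.2262
  terminal-flowered inflated-pod: (417 − 403.75)² / 403.75 = 0.4348
  terminal-flowered constricted-pod: (470 − 403.75)² / 403.75 = 10.8707
χ² = 25.6423 + 1.2262 + 0.4348 + 10.8707 = 38.174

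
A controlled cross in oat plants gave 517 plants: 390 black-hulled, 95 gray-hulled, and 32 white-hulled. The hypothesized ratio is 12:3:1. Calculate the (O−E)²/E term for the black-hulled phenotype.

The 12:3:1 ratio has 16 parts, so with N = 517 the expected counts are:
  black-hulled: 517 × 12/16 = 387.75
  gray-hulled: 517 × 3/16 = 96.9375
  white-hulled: 517 × 1/16 = 32.3125
Contribution of black-hulled: (390 − 387.75)² / 387.75 = 0.0131

0.013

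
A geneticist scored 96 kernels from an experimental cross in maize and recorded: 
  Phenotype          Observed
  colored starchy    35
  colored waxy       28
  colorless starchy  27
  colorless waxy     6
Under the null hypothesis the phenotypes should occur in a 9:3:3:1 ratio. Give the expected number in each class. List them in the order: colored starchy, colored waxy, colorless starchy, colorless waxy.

54, 18, 18, 6

Total ratio parts = 16. Expected numbers out of 96:
  colored starchy: 96 × 9/16 = 54
  colored waxy: 96 × 3/16 = 18
  colorless starchy: 96 × 3/16 = 18
  colorless waxy: 96 × 1/16 = 6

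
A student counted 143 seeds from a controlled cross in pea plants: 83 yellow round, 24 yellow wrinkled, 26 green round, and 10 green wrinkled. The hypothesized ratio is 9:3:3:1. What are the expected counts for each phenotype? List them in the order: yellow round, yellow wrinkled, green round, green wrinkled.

Total ratio parts = 16. Expected numbers out of 143:
  yellow round: 143 × 9/16 = 80.4375
  yellow wrinkled: 143 × 3/16 = 26.8125
  green round: 143 × 3/16 = 26.8125
  green wrinkled: 143 × 1/16 = 8.9375

80.4375, 26.8125, 26.8125, 8.9375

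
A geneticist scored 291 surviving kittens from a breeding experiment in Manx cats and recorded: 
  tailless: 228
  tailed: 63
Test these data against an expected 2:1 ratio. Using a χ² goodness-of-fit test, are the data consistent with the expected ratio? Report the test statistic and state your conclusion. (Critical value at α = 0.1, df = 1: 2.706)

The 2:1 ratio has 3 parts, so with N = 291 the expected counts are:
  tailless: 291 × 2/3 = 194
  tailed: 291 × 1/3 = 97
χ² = Σ (O − E)² / E
  tailless: (228 − 194)² / 194 = 5.9588
  tailed: (63 − 97)² / 97 = 11.9175
χ² = 5.9588 + 11.9175 = 17.8763 ≈ 17.876
Degrees of freedom = 2 − 1 = 1; critical value at α = 0.1 is 2.706.
Since 17.876 > 2.706, we reject the null hypothesis — the data do not fit the 2:1 ratio.

17.876; not consistent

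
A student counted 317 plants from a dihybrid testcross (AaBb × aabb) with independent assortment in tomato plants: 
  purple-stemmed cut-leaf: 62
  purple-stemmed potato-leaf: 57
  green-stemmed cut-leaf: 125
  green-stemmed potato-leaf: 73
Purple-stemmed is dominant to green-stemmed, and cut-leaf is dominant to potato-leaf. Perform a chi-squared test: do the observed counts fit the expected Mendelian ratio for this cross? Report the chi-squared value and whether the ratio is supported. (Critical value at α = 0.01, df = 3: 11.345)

A dihybrid testcross with independent assortment gives a 1:1:1:1 ratio.
The 1:1:1:1 ratio has 4 parts, so with N = 317 the expected counts are:
  purple-stemmed cut-leaf: 317 × 1/4 = 79.25
  purple-stemmed potato-leaf: 317 × 1/4 = 79.25
  green-stemmed cut-leaf: 317 × 1/4 = 79.25
  green-stemmed potato-leaf: 317 × 1/4 = 79.25
χ² = Σ (O − E)² / E
  purple-stemmed cut-leaf: (62 − 79.25)² / 79.25 = 3.7547
  purple-stemmed potato-leaf: (57 − 79.25)² / 79.25 = 6.2468
  green-stemmed cut-leaf: (125 − 79.25)² / 79.25 = 26.4109
  green-stemmed potato-leaf: (73 − 79.25)² / 79.25 = 0.4929
χ² = 3.7547 + 6.2468 + 26.4109 + 0.4929 = 36.9053 ≈ 36.905
Degrees of freedom = 4 − 1 = 3; critical value at α = 0.01 is 11.345.
Since 36.905 > 11.345, we reject the null hypothesis — the data do not fit the 1:1:1:1 ratio.

36.905; not consistent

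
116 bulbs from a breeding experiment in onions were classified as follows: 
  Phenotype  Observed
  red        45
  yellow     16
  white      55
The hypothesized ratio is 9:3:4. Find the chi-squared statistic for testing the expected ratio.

31.115

Total ratio parts = 16. Expected numbers out of 116:
  red: 116 × 9/16 = 65.25
  yellow: 116 × 3/16 = 21.75
  white: 116 × 4/16 = 29
χ² = Σ (O − E)² / E
  red: (45 − 65.25)² / 65.25 = 6.2845
  yellow: (16 − 21.75)² / 21.75 = 1.5201
  white: (55 − 29)² / 29 = 23.3103
χ² = 6.2845 + 1.5201 + 23.3103 = 31.1149 ≈ 31.115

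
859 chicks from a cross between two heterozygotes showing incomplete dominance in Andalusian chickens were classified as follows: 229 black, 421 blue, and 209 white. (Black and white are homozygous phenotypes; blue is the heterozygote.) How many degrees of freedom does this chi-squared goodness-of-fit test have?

With incomplete dominance, a heterozygote × heterozygote cross gives a 1:2:1 phenotypic ratio.
A goodness-of-fit test with 3 phenotype classes has df = 3 − 1 = 2.

2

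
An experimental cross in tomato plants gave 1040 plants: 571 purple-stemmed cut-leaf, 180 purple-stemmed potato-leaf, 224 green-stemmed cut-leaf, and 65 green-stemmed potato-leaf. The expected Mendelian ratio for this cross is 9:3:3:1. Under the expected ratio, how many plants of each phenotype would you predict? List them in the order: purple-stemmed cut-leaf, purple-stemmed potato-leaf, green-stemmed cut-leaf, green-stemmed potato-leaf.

585, 195, 195, 65

Expected counts for N = 1040 under a 9:3:3:1 ratio (total parts = 16):
  purple-stemmed cut-leaf: 1040 × 9/16 = 585
  purple-stemmed potato-leaf: 1040 × 3/16 = 195
  green-stemmed cut-leaf: 1040 × 3/16 = 195
  green-stemmed potato-leaf: 1040 × 1/16 = 65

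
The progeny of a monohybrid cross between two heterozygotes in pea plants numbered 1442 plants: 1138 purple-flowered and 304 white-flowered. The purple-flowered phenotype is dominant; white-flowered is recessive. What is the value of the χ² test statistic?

For a monohybrid cross between heterozygotes with complete dominance, the expected phenotypic ratio is 3:1.
Total ratio parts = 4. Expected numbers out of 1442:
  purple-flowered: 1442 × 3/4 = 1081.5
  white-flowered: 1442 × 1/4 = 360.5
χ² = Σ (O − E)² / E
  purple-flowered: (1138 − 1081.5)² / 1081.5 = 2.9517
  white-flowered: (304 − 360.5)² / 360.5 = 8.8551
χ² = 2.9517 + 8.8551 = 11.8068 ≈ 11.807

11.807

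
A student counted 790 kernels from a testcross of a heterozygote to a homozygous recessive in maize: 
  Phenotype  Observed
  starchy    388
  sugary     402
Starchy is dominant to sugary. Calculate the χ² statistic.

0.248

A testcross of a heterozygote (Aa × aa) gives a 1:1 phenotypic ratio.
Under the 1:1 hypothesis (Σ ratio = 2, N = 790):
  starchy: 790 × 1/2 = 395
  sugary: 790 × 1/2 = 395
χ² = Σ (O − E)² / E
  starchy: (388 − 395)² / 395 = 0.1241
  sugary: (402 − 395)² / 395 = 0.1241
χ² = 0.1241 + 0.1241 = 0.2482 ≈ 0.248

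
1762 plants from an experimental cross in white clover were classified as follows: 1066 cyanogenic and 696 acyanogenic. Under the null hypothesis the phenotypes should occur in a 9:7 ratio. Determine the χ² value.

The 9:7 ratio has 16 parts, so with N = 1762 the expected counts are:
  cyanogenic: 1762 × 9/16 = 991.125
  acyanogenic: 1762 × 7/16 = 770.875
χ² = Σ (O − E)² / E
  cyanogenic: (1066 − 991.125)² / 991.125 = 5.6565
  acyanogenic: (696 − 770.875)² / 770.875 = 7.2726
χ² = 5.6565 + 7.2726 = 12.9291 ≈ 12.929

12.929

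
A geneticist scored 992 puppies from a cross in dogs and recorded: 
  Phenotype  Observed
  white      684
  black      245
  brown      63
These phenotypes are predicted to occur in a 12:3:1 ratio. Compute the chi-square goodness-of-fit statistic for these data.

The 12:3:1 ratio has 16 parts, so with N = 992 the expected counts are:
  white: 992 × 12/16 = 744
  black: 992 × 3/16 = 186
  brown: 992 × 1/16 = 62
χ² = Σ (O − E)² / E
  white: (684 − 744)² / 744 = 4.8387
  black: (245 − 186)² / 186 = 18.7151
  brown: (63 − 62)² / 62 = 0.0161
χ² = 4.8387 + 18.7151 + 0.0161 = 23.5699 ≈ 23.570

23.570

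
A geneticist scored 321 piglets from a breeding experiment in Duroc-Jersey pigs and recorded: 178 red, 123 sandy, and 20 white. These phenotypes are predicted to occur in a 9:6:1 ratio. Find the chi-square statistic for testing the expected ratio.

0.094

Total ratio parts = 16. Expected numbers out of 321:
  red: 321 × 9/16 = 180.5625
  sandy: 321 × 6/16 = 120.375
  white: 321 × 1/16 = 20.0625
χ² = Σ (O − E)² / E
  red: (178 − 180.5625)² / 180.5625 = 0.0364
  sandy: (123 − 120.375)² / 120.375 = 0.0572
  white: (20 − 20.0625)² / 20.0625 = 0.0002
χ² = 0.0364 + 0.0572 + 0.0002 = 0.0938 ≈ 0.094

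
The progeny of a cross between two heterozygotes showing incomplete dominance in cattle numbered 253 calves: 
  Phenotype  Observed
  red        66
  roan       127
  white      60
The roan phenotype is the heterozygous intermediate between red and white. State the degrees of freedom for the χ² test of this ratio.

2

With incomplete dominance, a heterozygote × heterozygote cross gives a 1:2:1 phenotypic ratio.
A goodness-of-fit test with 3 phenotype classes has df = 3 − 1 = 2.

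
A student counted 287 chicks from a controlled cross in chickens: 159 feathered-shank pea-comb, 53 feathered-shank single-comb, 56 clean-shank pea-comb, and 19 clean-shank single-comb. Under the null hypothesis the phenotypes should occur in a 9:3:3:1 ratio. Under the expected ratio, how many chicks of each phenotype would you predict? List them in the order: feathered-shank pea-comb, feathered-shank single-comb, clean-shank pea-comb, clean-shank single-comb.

Under the 9:3:3:1 hypothesis (Σ ratio = 16, N = 287):
  feathered-shank pea-comb: 287 × 9/16 = 161.4375
  feathered-shank single-comb: 287 × 3/16 = 53.8125
  clean-shank pea-comb: 287 × 3/16 = 53.8125
  clean-shank single-comb: 287 × 1/16 = 17.9375

161.4375, 53.8125, 53.8125, 17.9375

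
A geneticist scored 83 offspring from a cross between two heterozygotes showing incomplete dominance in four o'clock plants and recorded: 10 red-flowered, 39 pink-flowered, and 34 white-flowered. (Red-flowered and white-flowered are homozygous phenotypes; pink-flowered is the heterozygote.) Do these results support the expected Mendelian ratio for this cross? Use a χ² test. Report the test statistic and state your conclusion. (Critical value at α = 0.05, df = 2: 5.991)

14.181; not consistent

With incomplete dominance, a heterozygote × heterozygote cross gives a 1:2:1 phenotypic ratio.
Under the 1:2:1 hypothesis (Σ ratio = 4, N = 83):
  red-flowered: 83 × 1/4 = 20.75
  pink-flowered: 83 × 2/4 = 41.5
  white-flowered: 83 × 1/4 = 20.75
χ² = Σ (O − E)² / E
  red-flowered: (10 − 20.75)² / 20.75 = 5.5693
  pink-flowered: (39 − 41.5)² / 41.5 = 0.1506
  white-flowered: (34 − 20.75)² / 20.75 = 8.4608
χ² = 5.5693 + 0.1506 + 8.4608 = 14.1807 ≈ 14.181
Degrees of freedom = 3 − 1 = 2; critical value at α = 0.05 is 5.991.
Since 14.181 > 5.991, we reject the null hypothesis — the data do not fit the 1:2:1 ratio.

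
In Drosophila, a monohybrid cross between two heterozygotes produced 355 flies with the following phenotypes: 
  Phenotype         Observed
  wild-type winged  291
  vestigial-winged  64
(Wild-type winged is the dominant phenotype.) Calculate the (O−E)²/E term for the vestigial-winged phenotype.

6.902

For a monohybrid cross between heterozygotes with complete dominance, the expected phenotypic ratio is 3:1.
Total ratio parts = 4. Expected numbers out of 355:
  wild-type winged: 355 × 3/4 = 266.25
  vestigial-winged: 355 × 1/4 = 88.75
Contribution of vestigial-winged: (64 − 88.75)² / 88.75 = 6.9021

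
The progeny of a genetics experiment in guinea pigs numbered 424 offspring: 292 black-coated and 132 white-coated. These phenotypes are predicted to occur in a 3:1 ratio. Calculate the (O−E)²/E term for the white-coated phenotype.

The 3:1 ratio has 4 parts, so with N = 424 the expected counts are:
  black-coated: 424 × 3/4 = 318
  white-coated: 424 × 1/4 = 106
Contribution of white-coated: (132 − 106)² / 106 = 6.3774

6.377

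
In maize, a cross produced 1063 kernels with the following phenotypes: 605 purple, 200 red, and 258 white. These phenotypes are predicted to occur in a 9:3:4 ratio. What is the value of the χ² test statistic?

0.312

The 9:3:4 ratio has 16 parts, so with N = 1063 the expected counts are:
  purple: 1063 × 9/16 = 597.9375
  red: 1063 × 3/16 = 199.3125
  white: 1063 × 4/16 = 265.75
χ² = Σ (O − E)² / E
  purple: (605 − 597.9375)² / 597.9375 = 0.0834
  red: (200 − 199.3125)² / 199.3125 = 0.0024
  white: (258 − 265.75)² / 265.75 = 0.2260
χ² = 0.0834 + 0.0024 + 0.2260 = 0.3118 ≈ 0.312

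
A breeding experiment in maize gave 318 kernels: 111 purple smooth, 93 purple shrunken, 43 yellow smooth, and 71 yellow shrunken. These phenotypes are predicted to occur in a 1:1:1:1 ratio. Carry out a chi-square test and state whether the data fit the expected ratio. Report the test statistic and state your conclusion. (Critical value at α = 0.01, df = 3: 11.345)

32.440; not consistent

Total ratio parts = 4. Expected numbers out of 318:
  purple smooth: 318 × 1/4 = 79.5
  purple shrunken: 318 × 1/4 = 79.5
  yellow smooth: 318 × 1/4 = 79.5
  yellow shrunken: 318 × 1/4 = 79.5
χ² = Σ (O − E)² / E
  purple smooth: (111 − 79.5)² / 79.5 = 12.4811
  purple shrunken: (93 − 79.5)² / 79.5 = 2.2925
  yellow smooth: (43 − 79.5)² / 79.5 = 16.7579
  yellow shrunken: (71 − 79.5)² / 79.5 = 0.9088
χ² = 12.4811 + 2.2925 + 16.7579 + 0.9088 = 32.4403 ≈ 32.440
Degrees of freedom = 4 − 1 = 3; critical value at α = 0.01 is 11.345.
Since 32.440 > 11.345, we reject the null hypothesis — the data do not fit the 1:1:1:1 ratio.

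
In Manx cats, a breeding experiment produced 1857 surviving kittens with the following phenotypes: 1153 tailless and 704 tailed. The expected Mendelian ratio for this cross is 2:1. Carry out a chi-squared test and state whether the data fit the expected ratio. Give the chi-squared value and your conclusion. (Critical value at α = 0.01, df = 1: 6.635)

Under the 2:1 hypothesis (Σ ratio = 3, N = 1857):
  tailless: 1857 × 2/3 = 1238
  tailed: 1857 × 1/3 = 619
χ² = Σ (O − E)² / E
  tailless: (1153 − 1238)² / 1238 = 5.8360
  tailed: (704 − 619)² / 619 = 11.6721
χ² = 5.8360 + 11.6721 = 17.5081 ≈ 17.508
Degrees of freedom = 2 − 1 = 1; critical value at α = 0.01 is 6.635.
Since 17.508 > 6.635, we reject the null hypothesis — the data do not fit the 2:1 ratio.

17.508; not consistent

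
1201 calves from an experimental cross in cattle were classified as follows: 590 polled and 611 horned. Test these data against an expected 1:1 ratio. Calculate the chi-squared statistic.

Under the 1:1 hypothesis (Σ ratio = 2, N = 1201):
  polled: 1201 × 1/2 = 600.5
  horned: 1201 × 1/2 = 600.5
χ² = Σ (O − E)² / E
  polled: (590 − 600.5)² / 600.5 = 0.1836
  horned: (611 − 600.5)² / 600.5 = 0.1836
χ² = 0.1836 + 0.1836 = 0.3672 ≈ 0.367

0.367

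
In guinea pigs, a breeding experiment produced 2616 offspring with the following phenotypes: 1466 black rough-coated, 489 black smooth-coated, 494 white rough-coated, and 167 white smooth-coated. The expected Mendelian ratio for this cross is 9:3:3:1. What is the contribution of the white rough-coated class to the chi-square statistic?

Under the 9:3:3:1 hypothesis (Σ ratio = 16, N = 2616):
  black rough-coated: 2616 × 9/16 = 1471.5
  black smooth-coated: 2616 × 3/16 = 490.5
  white rough-coated: 2616 × 3/16 = 490.5
  white smooth-coated: 2616 × 1/16 = 163.5
Contribution of white rough-coated: (494 − 490.5)² / 490.5 = 0.0250

0.025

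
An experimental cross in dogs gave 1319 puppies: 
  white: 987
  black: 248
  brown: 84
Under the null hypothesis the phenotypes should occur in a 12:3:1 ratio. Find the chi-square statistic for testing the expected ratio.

Expected counts for N = 1319 under a 12:3:1 ratio (total parts = 16):
  white: 1319 × 12/16 = 989.25
  black: 1319 × 3/16 = 247.3125
  brown: 1319 × 1/16 = 82.4375
χ² = Σ (O − E)² / E
  white: (987 − 989.25)² / 989.25 = 0.0051
  black: (248 − 247.3125)² / 247.3125 = 0.0019
  brown: (84 − 82.4375)² / 82.4375 = 0.0296
χ² = 0.0051 + 0.0019 + 0.0296 = 0.0366 ≈ 0.037

0.037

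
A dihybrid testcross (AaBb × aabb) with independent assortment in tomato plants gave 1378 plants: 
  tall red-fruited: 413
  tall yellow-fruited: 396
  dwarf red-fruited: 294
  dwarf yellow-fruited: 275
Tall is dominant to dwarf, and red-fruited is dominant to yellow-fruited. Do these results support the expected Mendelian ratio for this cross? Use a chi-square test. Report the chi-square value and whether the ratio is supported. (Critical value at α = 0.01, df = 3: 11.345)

42.743; not consistent

A dihybrid testcross with independent assortment gives a 1:1:1:1 ratio.
Expected counts for N = 1378 under a 1:1:1:1 ratio (total parts = 4):
  tall red-fruited: 1378 × 1/4 = 344.5
  tall yellow-fruited: 1378 × 1/4 = 344.5
  dwarf red-fruited: 1378 × 1/4 = 344.5
  dwarf yellow-fruited: 1378 × 1/4 = 344.5
χ² = Σ (O − E)² / E
  tall red-fruited: (413 − 344.5)² / 344.5 = 13.6205
  tall yellow-fruited: (396 − 344.5)² / 344.5 = 7.6988
  dwarf red-fruited: (294 − 344.5)² / 344.5 = 7.4028
  dwarf yellow-fruited: (275 − 344.5)² / 344.5 = 14.0210
χ² = 13.6205 + 7.6988 + 7.4028 + 14.0210 = 42.7431 ≈ 42.743
Degrees of freedom = 4 − 1 = 3; critical value at α = 0.01 is 11.345.
Since 42.743 > 11.345, we reject the null hypothesis — the data do not fit the 1:1:1:1 ratio.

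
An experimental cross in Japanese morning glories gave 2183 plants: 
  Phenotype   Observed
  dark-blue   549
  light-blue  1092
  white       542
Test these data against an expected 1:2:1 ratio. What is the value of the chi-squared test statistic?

The 1:2:1 ratio has 4 parts, so with N = 2183 the expected counts are:
  dark-blue: 2183 × 1/4 = 545.75
  light-blue: 2183 × 2/4 = 1091.5
  white: 2183 × 1/4 = 545.75
χ² = Σ (O − E)² / E
  dark-blue: (549 − 545.75)² / 545.75 = 0.0194
  light-blue: (1092 − 1091.5)² / 1091.5 = 0.0002
  white: (542 − 545.75)² / 545.75 = 0.0258
χ² = 0.0194 + 0.0002 + 0.0258 = 0.0454 ≈ 0.045

0.045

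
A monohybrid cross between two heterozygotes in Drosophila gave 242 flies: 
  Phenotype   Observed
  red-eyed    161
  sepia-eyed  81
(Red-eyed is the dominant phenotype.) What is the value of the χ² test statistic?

For a monohybrid cross between heterozygotes with complete dominance, the expected phenotypic ratio is 3:1.
The 3:1 ratio has 4 parts, so with N = 242 the expected counts are:
  red-eyed: 242 × 3/4 = 181.5
  sepia-eyed: 242 × 1/4 = 60.5
χ² = Σ (O − E)² / E
  red-eyed: (161 − 181.5)² / 181.5 = 2.3154
  sepia-eyed: (81 − 60.5)² / 60.5 = 6.9463
χ² = 2.3154 + 6.9463 = 9.2617 ≈ 9.262

9.262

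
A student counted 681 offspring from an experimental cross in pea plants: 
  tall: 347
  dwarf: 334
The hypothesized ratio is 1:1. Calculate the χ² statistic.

0.248

Expected counts for N = 681 under a 1:1 ratio (total parts = 2):
  tall: 681 × 1/2 = 340.5
  dwarf: 681 × 1/2 = 340.5
χ² = Σ (O − E)² / E
  tall: (347 − 340.5)² / 340.5 = 0.1241
  dwarf: (334 − 340.5)² / 340.5 = 0.1241
χ² = 0.1241 + 0.1241 = 0.2482 ≈ 0.248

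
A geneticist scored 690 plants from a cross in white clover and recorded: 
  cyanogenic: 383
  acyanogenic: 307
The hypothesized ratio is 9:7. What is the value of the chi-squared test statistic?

0.155

Total ratio parts = 16. Expected numbers out of 690:
  cyanogenic: 690 × 9/16 = 388.125
  acyanogenic: 690 × 7/16 = 301.875
χ² = Σ (O − E)² / E
  cyanogenic: (383 − 388.125)² / 388.125 = 0.0677
  acyanogenic: (307 − 301.875)² / 301.875 = 0.0870
χ² = 0.0677 + 0.0870 = 0.1547 ≈ 0.155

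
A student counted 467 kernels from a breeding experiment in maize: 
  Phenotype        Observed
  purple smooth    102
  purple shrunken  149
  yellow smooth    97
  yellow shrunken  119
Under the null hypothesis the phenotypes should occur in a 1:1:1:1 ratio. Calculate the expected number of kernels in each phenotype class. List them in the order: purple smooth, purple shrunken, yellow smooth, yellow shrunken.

116.75, 116.75, 116.75, 116.75

Under the 1:1:1:1 hypothesis (Σ ratio = 4, N = 467):
  purple smooth: 467 × 1/4 = 116.75
  purple shrunken: 467 × 1/4 = 116.75
  yellow smooth: 467 × 1/4 = 116.75
  yellow shrunken: 467 × 1/4 = 116.75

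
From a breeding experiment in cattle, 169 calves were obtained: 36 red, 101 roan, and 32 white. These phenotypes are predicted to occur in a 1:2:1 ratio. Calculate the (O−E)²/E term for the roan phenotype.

Total ratio parts = 4. Expected numbers out of 169:
  red: 169 × 1/4 = 42.25
  roan: 169 × 2/4 = 84.5
  white: 169 × 1/4 = 42.25
Contribution of roan: (101 − 84.5)² / 84.5 = 3.2219

3.222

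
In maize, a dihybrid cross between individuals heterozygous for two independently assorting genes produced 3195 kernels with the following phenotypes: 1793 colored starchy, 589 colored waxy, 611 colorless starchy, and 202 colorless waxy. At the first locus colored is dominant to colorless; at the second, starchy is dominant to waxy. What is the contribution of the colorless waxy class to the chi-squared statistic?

0.027

A dihybrid F₂ with independent assortment and complete dominance at both loci gives a 9:3:3:1 phenotypic ratio.
The 9:3:3:1 ratio has 16 parts, so with N = 3195 the expected counts are:
  colored starchy: 3195 × 9/16 = 1797.1875
  colored waxy: 3195 × 3/16 = 599.0625
  colorless starchy: 3195 × 3/16 = 599.0625
  colorless waxy: 3195 × 1/16 = 199.6875
Contribution of colorless waxy: (202 − 199.6875)² / 199.6875 = 0.0268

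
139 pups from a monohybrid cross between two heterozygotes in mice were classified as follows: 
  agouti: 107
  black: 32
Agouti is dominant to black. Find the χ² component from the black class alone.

For a monohybrid cross between heterozygotes with complete dominance, the expected phenotypic ratio is 3:1.
Expected counts for N = 139 under a 3:1 ratio (total parts = 4):
  agouti: 139 × 3/4 = 104.25
  black: 139 × 1/4 = 34.75
Contribution of black: (32 − 34.75)² / 34.75 = 0.2176

0.218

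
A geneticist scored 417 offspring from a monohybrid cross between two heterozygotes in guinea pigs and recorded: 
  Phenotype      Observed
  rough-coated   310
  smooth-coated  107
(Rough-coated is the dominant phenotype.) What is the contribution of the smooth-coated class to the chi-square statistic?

For a monohybrid cross between heterozygotes with complete dominance, the expected phenotypic ratio is 3:1.
Total ratio parts = 4. Expected numbers out of 417:
  rough-coated: 417 × 3/4 = 312.75
  smooth-coated: 417 × 1/4 = 104.25
Contribution of smooth-coated: (107 − 104.25)² / 104.25 = 0.0725

0.073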